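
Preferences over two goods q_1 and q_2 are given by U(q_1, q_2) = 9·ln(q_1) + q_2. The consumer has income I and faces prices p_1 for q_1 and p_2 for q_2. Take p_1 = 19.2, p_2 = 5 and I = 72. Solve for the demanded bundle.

q_1* = 2.3438, q_2* = 5.4

Set MRS = p_1/p_2: (9/q_1)/1 = p_1/p_2.
So q_1*(p_1,p_2) = 9·p_2/p_1, independent of income; and q_2* = (I − 9·p_2)/p_2.
At the given prices: q_1* = 9·5/19.2 = 2.3438, and q_2* = 5.4.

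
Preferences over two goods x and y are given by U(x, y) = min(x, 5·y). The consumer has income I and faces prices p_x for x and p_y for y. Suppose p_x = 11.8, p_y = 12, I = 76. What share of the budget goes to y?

Leontief preferences: the optimum is at the kink where x/5 = y/1, i.e. y = (1/5)·x.
Budget: p_x·x + p_y·(1/5)·x = I, so (5·p_x + p_y)·x = 5·I.
Demand: x*(p_x,p_y,I) = 5·I/(5·p_x + p_y), y* = I/(5·p_x + p_y).
Here 5·11.8 + 12 = 71, giving x* = 5.3521 and y* = 1.0704.
Expenditure on y: 12·1.0704 = 12.8451; share = 0.169.

share on y = 0.169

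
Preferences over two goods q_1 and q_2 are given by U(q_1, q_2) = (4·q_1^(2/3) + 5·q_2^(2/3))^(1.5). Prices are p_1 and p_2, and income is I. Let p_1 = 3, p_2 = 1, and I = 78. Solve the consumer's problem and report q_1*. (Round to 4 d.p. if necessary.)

MRS = MU_q_1/MU_q_2 = (4/5)·(q_2/q_1)^(1/3). Set equal to p_1/p_2.
Hence q_2/q_1 = ((5/4)·p_1/p_2)^(1/(1/3)), i.e. raised to the 3 power.
With the ratio pinned down, the budget gives q_1* = I/(p_1 + p_2·(q_2/q_1)) and q_2* = (q_2/q_1)·q_1*.
Numerically q_2/q_1 = 52.734375, so q_1* = 78/(3 + 1·52.734375) = 1.3995.

q_1* = 1.3995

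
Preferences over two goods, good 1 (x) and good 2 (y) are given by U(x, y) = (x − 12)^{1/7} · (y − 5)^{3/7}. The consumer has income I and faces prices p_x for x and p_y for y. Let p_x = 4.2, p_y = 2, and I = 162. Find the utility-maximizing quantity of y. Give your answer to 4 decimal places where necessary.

MRS = (1/3)·(y−5)/(x−12). Tangency with p_x/p_y gives y−5 = 3·(p_x/p_y)·(x−12).
After buying the subsistence bundle (12, 5), a share 0.25 of the remaining income goes to x: x* = 12 + 0.25·(I − 12p_x − 5p_y)/p_x.
Discretionary income = 162 − 12·4.2 − 5·2 = 101.6; y* = 5 + 0.75·101.6/2 = 43.1.

y* = 43.1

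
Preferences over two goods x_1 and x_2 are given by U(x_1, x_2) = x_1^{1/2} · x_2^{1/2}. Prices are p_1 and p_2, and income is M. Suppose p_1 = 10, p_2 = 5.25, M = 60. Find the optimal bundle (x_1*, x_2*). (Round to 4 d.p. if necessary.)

x_1* = 3, x_2* = 5.7143

The MRS is x_2/x_1. Set MRS = p_1/p_2.
So 0.5·p_2·x_2 = 0.5·p_1·x_1; combined with the budget, a share 0.5 of income goes to x_1.
Demand: x_1*(p_1,p_2,M) = 0.5·M/p_1 and x_2* = 0.5·M/p_2.
At p_1=10, p_2=5.25, M=60: x_1* = 0.5·60/10 = 3, x_2* = 5.7143.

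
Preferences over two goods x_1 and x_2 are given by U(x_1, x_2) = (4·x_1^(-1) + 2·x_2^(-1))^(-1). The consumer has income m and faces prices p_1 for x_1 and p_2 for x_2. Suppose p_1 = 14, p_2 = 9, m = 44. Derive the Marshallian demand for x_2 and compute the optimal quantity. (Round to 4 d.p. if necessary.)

x_2* = 1.7689

With the ratio pinned down, the budget gives x_1* = m/(p_1 + p_2·(x_2/x_1)) and x_2* = (x_2/x_1)·x_1*.
Numerically x_2/x_1 = 0.881917, so x_1* = 44/(14 + 9·0.881917) = 2.0057 and x_2* = 0.881917·2.0057 = 1.7689.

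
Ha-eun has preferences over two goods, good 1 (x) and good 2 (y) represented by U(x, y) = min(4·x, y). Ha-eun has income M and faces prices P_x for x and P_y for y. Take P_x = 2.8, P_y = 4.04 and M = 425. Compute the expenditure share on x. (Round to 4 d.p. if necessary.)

share on x = 0.1477

With perfect complements, no substitution: consume in ratio x:y = 1:4.
Budget: P_x·x + P_y·4·x = M, so (P_x + 4·P_y)·x = M.
Demand: x*(P_x,P_y,M) = M/(P_x + 4·P_y), y* = 4·M/(P_x + 4·P_y).
Here 2.8 + 4·4.04 = 18.96, giving x* = 22.4156 and y* = 89.6624.
Expenditure on x: 2.8·22.4156 = 62.7637; share = 0.1477.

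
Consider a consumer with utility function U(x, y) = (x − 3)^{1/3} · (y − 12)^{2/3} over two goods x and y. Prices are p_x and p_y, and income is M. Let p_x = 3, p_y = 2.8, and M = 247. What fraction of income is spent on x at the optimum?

share on x = 0.3123

Let x' = x−3, y' = y−12. MRS = (1/2)·y'/x' = p_x/p_y.
After buying the subsistence bundle (3, 12), a share 1/3 of the remaining income goes to x: x* = 3 + 1/3·(M − 3p_x − 12p_y)/p_x.
Discretionary income = 247 − 3·3 − 12·2.8 = 204.4; x* = 3 + 1/3·204.4/3 = 25.7111; y* = 12 + 2/3·204.4/2.8 = 60.6667.
Expenditure on x: 3·25.7111 = 77.1333; share = 0.3123.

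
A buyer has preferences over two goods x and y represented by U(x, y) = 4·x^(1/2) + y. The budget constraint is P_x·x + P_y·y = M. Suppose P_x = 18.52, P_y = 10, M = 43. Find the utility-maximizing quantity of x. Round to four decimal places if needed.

x* = 1.1662

Set MRS = P_x/P_y: 2·x^(−1/2) = P_x/P_y.
Solve: √x = 2·P_y/P_x, so x*(P_x,P_y) = (2·P_y/P_x)², and y* = (M − P_x·x*)/P_y.
Plugging in: x* = (2·10/18.52)² = 1.1662.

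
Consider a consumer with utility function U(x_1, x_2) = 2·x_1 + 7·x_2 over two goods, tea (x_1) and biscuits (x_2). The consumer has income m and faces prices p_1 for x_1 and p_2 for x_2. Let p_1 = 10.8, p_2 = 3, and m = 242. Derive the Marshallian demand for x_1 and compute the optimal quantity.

Perfect substitutes: compare marginal utility per dollar. 2/p_1 vs 7/p_2 → 0.1852 vs 2.3333.
x_2 gives more utility per dollar, so spend all income on x_2: x_2* = m/p_2, x_1* = 0.
Numerically: x_1* = 0, x_2* = 80.6667.

x_1* = 0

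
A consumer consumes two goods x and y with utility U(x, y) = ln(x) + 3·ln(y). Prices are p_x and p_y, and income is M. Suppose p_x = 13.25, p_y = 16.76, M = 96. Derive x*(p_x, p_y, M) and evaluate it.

Demand: x*(p_x,p_y,M) = 0.25·M/p_x and y* = 0.75·M/p_y.
At p_x=13.25, p_y=16.76, M=96: x* = 0.25·96/13.25 = 1.8113.

x* = 1.8113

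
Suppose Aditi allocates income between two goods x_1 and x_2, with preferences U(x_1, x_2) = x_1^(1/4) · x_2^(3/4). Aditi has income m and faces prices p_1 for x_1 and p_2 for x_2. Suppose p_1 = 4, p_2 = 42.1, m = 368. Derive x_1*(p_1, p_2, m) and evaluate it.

At p_1=4, p_2=42.1, m=368: x_1* = 0.25·368/4 = 23.

x_1* = 23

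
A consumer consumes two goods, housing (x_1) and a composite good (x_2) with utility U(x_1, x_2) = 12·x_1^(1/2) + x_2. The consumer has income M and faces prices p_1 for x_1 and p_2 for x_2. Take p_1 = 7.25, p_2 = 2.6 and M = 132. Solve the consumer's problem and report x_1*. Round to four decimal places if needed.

Utility is quasi-linear in x_2; the FOC for x_1 is 6/√x_1 = p_1/p_2.
Thus x_1* = (6·p_2/p_1)² — independent of M — with the rest of income spent on x_2.
Plugging in: x_1* = (6·2.6/7.25)² = 4.6299.

x_1* = 4.6299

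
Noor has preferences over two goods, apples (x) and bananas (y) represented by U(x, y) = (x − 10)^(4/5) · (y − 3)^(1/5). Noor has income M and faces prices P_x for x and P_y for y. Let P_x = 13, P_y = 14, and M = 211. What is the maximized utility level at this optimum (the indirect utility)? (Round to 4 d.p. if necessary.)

Let x' = x−10, y' = y−3. MRS = 4·y'/x' = P_x/P_y.
After buying the subsistence bundle (10, 3), a share 0.8 of the remaining income goes to x: x* = 10 + 0.8·(M − 10P_x − 3P_y)/P_x.
Discretionary income = 211 − 10·13 − 3·14 = 39; x* = 10 + 0.8·39/13 = 12.4; y* = 3 + 0.2·39/14 = 3.5571.
Utility at the optimum: U(12.4, 3.5571) = 1.7921.

V = 1.7921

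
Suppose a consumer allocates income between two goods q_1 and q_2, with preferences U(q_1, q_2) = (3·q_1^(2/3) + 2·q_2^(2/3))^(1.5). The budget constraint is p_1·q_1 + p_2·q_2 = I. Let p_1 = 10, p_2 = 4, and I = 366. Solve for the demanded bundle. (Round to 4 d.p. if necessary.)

MRS = MU_q_1/MU_q_2 = (3/2)·(q_2/q_1)^(1/3). Set equal to p_1/p_2.
Solve for the ratio: q_2/q_1 = [(2/3)·p_1/p_2]^(3).
Substitute q_2 = (q_2/q_1)·q_1 into the budget: q_1* = I/(p_1 + p_2·(q_2/q_1)).
Numerically q_2/q_1 = 4.62963, so q_1* = 366/(10 + 4·4.62963) = 12.8338 and q_2* = 4.62963·12.8338 = 59.4156.

q_1* = 12.8338, q_2* = 59.4156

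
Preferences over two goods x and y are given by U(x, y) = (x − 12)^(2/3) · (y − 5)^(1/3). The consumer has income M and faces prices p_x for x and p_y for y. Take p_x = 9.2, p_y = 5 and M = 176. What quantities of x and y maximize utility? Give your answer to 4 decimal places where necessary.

x* = 14.942, y* = 7.7067

After buying the subsistence bundle (12, 5), a share 2/3 of the remaining income goes to x: x* = 12 + 2/3·(M − 12p_x − 5p_y)/p_x.
Discretionary income = 176 − 12·9.2 − 5·5 = 40.6; x* = 12 + 2/3·40.6/9.2 = 14.942; y* = 5 + 1/3·40.6/5 = 7.7067.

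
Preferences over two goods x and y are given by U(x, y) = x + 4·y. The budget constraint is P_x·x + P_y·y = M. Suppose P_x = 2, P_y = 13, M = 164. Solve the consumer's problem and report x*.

x gives more utility per dollar, so spend all income on x: x* = M/P_x, y* = 0.
Numerically: x* = 82, y* = 0.

x* = 82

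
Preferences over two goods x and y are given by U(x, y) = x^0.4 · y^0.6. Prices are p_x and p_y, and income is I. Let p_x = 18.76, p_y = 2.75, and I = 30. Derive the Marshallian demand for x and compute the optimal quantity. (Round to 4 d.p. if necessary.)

Tangency: MRS = (2/3)·y/x = p_x/p_y.
So 0.4·p_y·y = 0.6·p_x·x; combined with the budget, a share 0.4 of income goes to x.
Demand: x*(p_x,p_y,I) = 0.4·I/p_x and y* = 0.6·I/p_y.
At p_x=18.76, p_y=2.75, I=30: x* = 0.4·30/18.76 = 0.6397.

x* = 0.6397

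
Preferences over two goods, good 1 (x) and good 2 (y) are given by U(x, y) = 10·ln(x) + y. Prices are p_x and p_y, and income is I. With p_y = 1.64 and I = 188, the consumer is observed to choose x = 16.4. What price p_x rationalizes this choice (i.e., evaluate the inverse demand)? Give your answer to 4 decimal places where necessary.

p_x = 1

MU_x = 10/x, MU_y = 1. Tangency: 10/x = p_x/p_y.
So x*(p_x,p_y) = 10·p_y/p_x, independent of income; and y* = (I − 10·p_y)/p_y.
Set x* = 16.4 in the demand function and solve for p_x: p_x = 1.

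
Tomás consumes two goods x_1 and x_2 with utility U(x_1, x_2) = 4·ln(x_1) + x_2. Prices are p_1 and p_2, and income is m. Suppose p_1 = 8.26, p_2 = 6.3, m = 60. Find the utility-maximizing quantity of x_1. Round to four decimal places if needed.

x_1* = 3.0508

So x_1*(p_1,p_2) = 4·p_2/p_1, independent of income; and x_2* = (m − 4·p_2)/p_2.
At the given prices: x_1* = 4·6.3/8.26 = 3.0508.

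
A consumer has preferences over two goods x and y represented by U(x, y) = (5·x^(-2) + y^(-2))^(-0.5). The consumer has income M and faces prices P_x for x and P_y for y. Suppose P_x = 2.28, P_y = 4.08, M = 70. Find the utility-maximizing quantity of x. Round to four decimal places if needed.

x* = 16.4888

MU_x ∝ 5·x^(-3), MU_y ∝ y^(-3), so MRS = 5·(y/x)^(3) = P_x/P_y.
Solve for the ratio: y/x = [(1/5)·P_x/P_y]^(1/3).
Substitute y = (y/x)·x into the budget: x* = M/(P_x + P_y·(y/x)).
Numerically y/x = 0.481691, so x* = 70/(2.28 + 4.08·0.481691) = 16.4888.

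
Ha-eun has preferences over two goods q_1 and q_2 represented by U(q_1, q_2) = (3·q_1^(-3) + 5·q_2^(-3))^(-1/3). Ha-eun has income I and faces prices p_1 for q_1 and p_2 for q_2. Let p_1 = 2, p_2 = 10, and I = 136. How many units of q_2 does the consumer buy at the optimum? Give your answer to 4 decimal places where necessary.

q_2* = 10.7662

From the CES first-order condition, (3/5)·(q_2/q_1)^(4) = p_1/p_2.
Solve for the ratio: q_2/q_1 = [(5/3)·p_1/p_2]^(0.25).
Substitute q_2 = (q_2/q_1)·q_1 into the budget: q_1* = I/(p_1 + p_2·(q_2/q_1)).
Numerically q_2/q_1 = 0.759836, so q_1* = 136/(2 + 10·0.759836) = 14.1691 and q_2* = 0.759836·14.1691 = 10.7662.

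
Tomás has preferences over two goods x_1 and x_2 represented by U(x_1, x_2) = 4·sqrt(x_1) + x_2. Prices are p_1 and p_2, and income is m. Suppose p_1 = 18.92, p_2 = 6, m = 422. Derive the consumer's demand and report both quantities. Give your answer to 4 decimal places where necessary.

x_1* = 0.4023, x_2* = 69.0648

Set MRS = p_1/p_2: 2·x_1^(−1/2) = p_1/p_2.
Solve: √x_1 = 2·p_2/p_1, so x_1*(p_1,p_2) = (2·p_2/p_1)², and x_2* = (m − p_1·x_1*)/p_2.
Plugging in: x_1* = (2·6/18.92)² = 0.4023, x_2* = 69.0648.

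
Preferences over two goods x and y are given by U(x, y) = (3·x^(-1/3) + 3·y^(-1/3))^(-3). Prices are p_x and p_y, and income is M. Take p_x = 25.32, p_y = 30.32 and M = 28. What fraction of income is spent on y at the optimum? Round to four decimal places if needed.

share on y = 0.5113

From the CES first-order condition, (y/x)^(4/3) = p_x/p_y.
Solve for the ratio: y/x = [p_x/p_y]^(0.75).
With the ratio pinned down, the budget gives x* = M/(p_x + p_y·(y/x)) and y* = (y/x)·x*.
Numerically y/x = 0.873576, so x* = 28/(25.32 + 30.32·0.873576) = 0.5405 and y* = 0.873576·0.5405 = 0.4721.
Expenditure on y: 30.32·0.4721 = 14.3153; share = 0.5113.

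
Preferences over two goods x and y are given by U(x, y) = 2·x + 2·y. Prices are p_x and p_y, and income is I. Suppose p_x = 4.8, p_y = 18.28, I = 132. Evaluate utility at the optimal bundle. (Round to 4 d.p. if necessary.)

V = 55

Linear utility — the consumer picks whichever good has higher MU/price: 2/4.8 = 0.4167 vs 2/18.28 = 0.1094.
x gives more utility per dollar, so spend all income on x: x* = I/p_x, y* = 0.
Numerically: x* = 27.5, y* = 0.
Utility at the optimum: U(27.5, 0) = 55.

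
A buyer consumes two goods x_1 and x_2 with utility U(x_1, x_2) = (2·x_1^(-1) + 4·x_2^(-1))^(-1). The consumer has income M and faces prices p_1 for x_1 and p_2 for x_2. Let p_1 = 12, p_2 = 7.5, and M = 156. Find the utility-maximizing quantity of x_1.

MRS = MU_x_1/MU_x_2 = (1/2)·(x_2/x_1)^(2). Set equal to p_1/p_2.
Hence x_2/x_1 = (2·p_1/p_2)^(1/(2)), i.e. raised to the 0.5 power.
Substitute x_2 = (x_2/x_1)·x_1 into the budget: x_1* = M/(p_1 + p_2·(x_2/x_1)).
Numerically x_2/x_1 = 1.788854, so x_1* = 156/(12 + 7.5·1.788854) = 6.1378.

x_1* = 6.1378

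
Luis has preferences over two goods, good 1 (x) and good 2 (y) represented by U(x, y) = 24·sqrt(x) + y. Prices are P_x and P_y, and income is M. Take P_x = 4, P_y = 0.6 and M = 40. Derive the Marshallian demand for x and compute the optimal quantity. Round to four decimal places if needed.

x* = 3.24

Thus x* = (12·P_y/P_x)² — independent of M — with the rest of income spent on y.
Plugging in: x* = (12·0.6/4)² = 3.24.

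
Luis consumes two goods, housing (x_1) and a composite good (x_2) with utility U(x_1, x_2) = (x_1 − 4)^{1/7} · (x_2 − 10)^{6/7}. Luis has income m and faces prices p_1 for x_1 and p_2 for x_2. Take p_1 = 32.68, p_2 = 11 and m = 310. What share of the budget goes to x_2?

share on x_2 = 0.5464

MRS = (1/6)·(x_2−10)/(x_1−4). Tangency with p_1/p_2 gives x_2−10 = 6·(p_1/p_2)·(x_1−4).
After buying the subsistence bundle (4, 10), a share 1/7 of the remaining income goes to x_1: x_1* = 4 + 1/7·(m − 4p_1 − 10p_2)/p_1.
Discretionary income = 310 − 4·32.68 − 10·11 = 69.28; x_1* = 4 + 1/7·69.28/32.68 = 4.3029; x_2* = 10 + 6/7·69.28/11 = 15.3984.
Expenditure on x_2: 11·15.3984 = 169.3829; share = 0.5464.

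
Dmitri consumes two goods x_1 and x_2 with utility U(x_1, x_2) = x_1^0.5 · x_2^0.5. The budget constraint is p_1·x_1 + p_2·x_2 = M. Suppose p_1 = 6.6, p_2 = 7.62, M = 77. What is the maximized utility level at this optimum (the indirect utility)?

Tangency: MRS = x_2/x_1 = p_1/p_2.
Rearranging, p_2·x_2 = p_1·x_1. Substituting into the budget gives p_1·x_1·(1 + 1) = M.
Demand: x_1*(p_1,p_2,M) = 0.5·M/p_1 and x_2* = 0.5·M/p_2.
At p_1=6.6, p_2=7.62, M=77: x_1* = 0.5·77/6.6 = 5.8333, x_2* = 5.0525.
Utility at the optimum: U(5.8333, 5.0525) = 5.4289.

V = 5.4289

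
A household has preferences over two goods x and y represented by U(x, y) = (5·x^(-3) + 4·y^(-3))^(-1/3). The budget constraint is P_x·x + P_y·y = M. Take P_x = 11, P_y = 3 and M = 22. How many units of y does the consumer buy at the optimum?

y* = 1.9289

Substitute y = (y/x)·x into the budget: x* = M/(P_x + P_y·(y/x)).
Numerically y/x = 1.308701, so x* = 22/(11 + 3·1.308701) = 1.4739 and y* = 1.308701·1.4739 = 1.9289.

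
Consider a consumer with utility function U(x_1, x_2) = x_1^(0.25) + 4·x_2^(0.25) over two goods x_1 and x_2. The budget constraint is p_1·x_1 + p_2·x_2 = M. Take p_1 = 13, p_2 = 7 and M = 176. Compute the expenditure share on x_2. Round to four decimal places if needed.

share on x_2 = 0.8864

MRS = MU_x_1/MU_x_2 = (1/4)·(x_2/x_1)^(0.75). Set equal to p_1/p_2.
Hence x_2/x_1 = (4·p_1/p_2)^(1/(0.75)), i.e. raised to the 4/3 power.
Substitute x_2 = (x_2/x_1)·x_1 into the budget: x_1* = M/(p_1 + p_2·(x_2/x_1)).
Numerically x_2/x_1 = 14.494628, so x_1* = 176/(13 + 7·14.494628) = 1.5376 and x_2* = 14.494628·1.5376 = 22.2873.
Expenditure on x_2: 7·22.2873 = 156.0109; share = 0.8864.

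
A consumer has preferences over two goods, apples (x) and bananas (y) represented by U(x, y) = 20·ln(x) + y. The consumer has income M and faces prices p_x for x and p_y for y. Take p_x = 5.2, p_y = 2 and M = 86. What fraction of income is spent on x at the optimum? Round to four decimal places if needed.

Set MRS = p_x/p_y: (20/x)/1 = p_x/p_y.
So x*(p_x,p_y) = 20·p_y/p_x, independent of income; and y* = (M − 20·p_y)/p_y.
At the given prices: x* = 20·2/5.2 = 7.6923, and y* = 23.
Expenditure on x: 5.2·7.6923 = 40; share = 0.4651.

share on x = 0.4651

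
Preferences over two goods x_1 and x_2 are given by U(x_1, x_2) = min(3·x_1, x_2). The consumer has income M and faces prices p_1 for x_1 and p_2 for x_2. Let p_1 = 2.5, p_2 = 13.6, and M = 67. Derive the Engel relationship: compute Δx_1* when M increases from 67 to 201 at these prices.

Δx_1* = 3.0947

Leontief preferences: the optimum is at the kink where x_1/1 = x_2/3, i.e. x_2 = 3·x_1.
Budget: p_1·x_1 + p_2·3·x_1 = M, so (p_1 + 3·p_2)·x_1 = M.
Demand: x_1*(p_1,p_2,M) = M/(p_1 + 3·p_2), x_2* = 3·M/(p_1 + 3·p_2).
Here 2.5 + 3·13.6 = 43.3, giving x_1* = 1.5473.
At M' = 201: x_1* = 4.642. Change: 4.642 − 1.5473 = 3.0947.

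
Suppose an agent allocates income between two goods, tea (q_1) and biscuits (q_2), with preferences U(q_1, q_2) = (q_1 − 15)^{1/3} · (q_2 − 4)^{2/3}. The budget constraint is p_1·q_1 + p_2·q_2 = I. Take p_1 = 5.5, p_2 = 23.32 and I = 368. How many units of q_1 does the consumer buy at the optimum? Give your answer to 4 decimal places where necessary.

q_1* = 26.6497

This is Cobb-Douglas in (q_1−15, q_2−4): tangency gives 1/3·p_2·(q_2−4) = 2/3·p_1·(q_1−15).
After buying the subsistence bundle (15, 4), a share 1/3 of the remaining income goes to q_1: q_1* = 15 + 1/3·(I − 15p_1 − 4p_2)/p_1.
Discretionary income = 368 − 15·5.5 − 4·23.32 = 192.22; q_1* = 15 + 1/3·192.22/5.5 = 26.6497.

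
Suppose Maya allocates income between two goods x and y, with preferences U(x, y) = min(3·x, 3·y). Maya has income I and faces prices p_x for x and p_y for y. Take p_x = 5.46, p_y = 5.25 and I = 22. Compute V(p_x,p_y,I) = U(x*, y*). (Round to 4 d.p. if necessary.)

V = 6.1625

Leontief preferences: the optimum is at the kink where x/3 = y/3, i.e. y = x.
Budget: p_x·x + p_y·x = I, so (3·p_x + 3·p_y)·x = 3·I.
Demand: x*(p_x,p_y,I) = 3·I/(3·p_x + 3·p_y), y* = 3·I/(3·p_x + 3·p_y).
Here 3·5.46 + 3·5.25 = 32.13, giving x* = 2.0542 and y* = 2.0542.
Utility at the optimum: U(2.0542, 2.0542) = 6.1625.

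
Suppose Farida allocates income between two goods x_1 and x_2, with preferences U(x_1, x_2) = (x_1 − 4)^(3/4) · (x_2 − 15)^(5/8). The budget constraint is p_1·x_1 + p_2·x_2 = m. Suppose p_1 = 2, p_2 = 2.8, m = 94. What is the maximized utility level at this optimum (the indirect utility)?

Substituting into the budget: x_1* = 4 + 6/11·(m − 4·p_1 − 15·p_2)/p_1, and x_2* = 15 + 5/11·(…)/p_2.
Discretionary income = 94 − 4·2 − 15·2.8 = 44; x_1* = 4 + 6/11·44/2 = 16; x_2* = 15 + 5/11·44/2.8 = 22.1429.
Utility at the optimum: U(16, 22.1429) = 22.0321.

V = 22.0321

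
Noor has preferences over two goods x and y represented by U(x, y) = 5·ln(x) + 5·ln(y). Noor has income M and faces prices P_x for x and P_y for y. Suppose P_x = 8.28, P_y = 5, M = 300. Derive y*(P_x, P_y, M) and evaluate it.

MU_x/MU_y = (5·y)/(5·x); tangency sets this equal to P_x/P_y.
So 5·P_y·y = 5·P_x·x; combined with the budget, a share 0.5 of income goes to x.
Demand: x*(P_x,P_y,M) = 0.5·M/P_x and y* = 0.5·M/P_y.
At P_x=8.28, P_y=5, M=300: y* = 0.5·300/5 = 30.

y* = 30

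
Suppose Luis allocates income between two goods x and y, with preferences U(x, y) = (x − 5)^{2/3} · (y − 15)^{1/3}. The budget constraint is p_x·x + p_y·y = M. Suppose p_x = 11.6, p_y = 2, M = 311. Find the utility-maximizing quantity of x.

Let x' = x−5, y' = y−15. MRS = 2·y'/x' = p_x/p_y.
Substituting into the budget: x* = 5 + 2/3·(M − 5·p_x − 15·p_y)/p_x, and y* = 15 + 1/3·(…)/p_y.
Discretionary income = 311 − 5·11.6 − 15·2 = 223; x* = 5 + 2/3·223/11.6 = 17.8161.

x* = 17.8161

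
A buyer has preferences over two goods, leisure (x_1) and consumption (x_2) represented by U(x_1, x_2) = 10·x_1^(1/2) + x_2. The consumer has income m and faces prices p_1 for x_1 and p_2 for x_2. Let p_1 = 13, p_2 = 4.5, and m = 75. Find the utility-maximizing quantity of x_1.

x_1* = 2.9956

Utility is quasi-linear in x_2; the FOC for x_1 is 5/√x_1 = p_1/p_2.
Solve: √x_1 = 5·p_2/p_1, so x_1*(p_1,p_2) = (5·p_2/p_1)², and x_2* = (m − p_1·x_1*)/p_2.
Plugging in: x_1* = (5·4.5/13)² = 2.9956.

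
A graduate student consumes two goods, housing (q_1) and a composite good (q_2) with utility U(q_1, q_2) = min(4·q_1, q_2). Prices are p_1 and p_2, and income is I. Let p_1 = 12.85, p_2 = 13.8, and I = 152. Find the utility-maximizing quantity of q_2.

Leontief preferences: the optimum is at the kink where q_1/1 = q_2/4, i.e. q_2 = 4·q_1.
Budget: p_1·q_1 + p_2·4·q_1 = I, so (p_1 + 4·p_2)·q_1 = I.
Demand: q_1*(p_1,p_2,I) = I/(p_1 + 4·p_2), q_2* = 4·I/(p_1 + 4·p_2).
Here 12.85 + 4·13.8 = 68.05, giving q_2* = 8.9346.

q_2* = 8.9346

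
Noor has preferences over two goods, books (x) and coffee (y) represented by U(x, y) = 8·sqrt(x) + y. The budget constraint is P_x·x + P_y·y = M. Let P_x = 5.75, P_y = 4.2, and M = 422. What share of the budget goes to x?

MU_x = 4/√x, MU_y = 1. Tangency: 4/√x = P_x/P_y.
Thus x* = (4·P_y/P_x)² — independent of M — with the rest of income spent on y.
Plugging in: x* = (4·4.2/5.75)² = 8.5366, y* = 88.7892.
Expenditure on x: 5.75·8.5366 = 49.0852; share = 0.1163.

share on x = 0.1163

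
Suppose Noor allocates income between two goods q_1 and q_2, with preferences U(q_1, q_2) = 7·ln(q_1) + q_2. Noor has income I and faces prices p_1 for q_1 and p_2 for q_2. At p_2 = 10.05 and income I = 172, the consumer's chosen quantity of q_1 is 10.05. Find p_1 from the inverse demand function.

p_1 = 7

Set MRS = p_1/p_2: (7/q_1)/1 = p_1/p_2.
So q_1*(p_1,p_2) = 7·p_2/p_1, independent of income; and q_2* = (I − 7·p_2)/p_2.
Set q_1* = 10.05 in the demand function and solve for p_1: p_1 = 7.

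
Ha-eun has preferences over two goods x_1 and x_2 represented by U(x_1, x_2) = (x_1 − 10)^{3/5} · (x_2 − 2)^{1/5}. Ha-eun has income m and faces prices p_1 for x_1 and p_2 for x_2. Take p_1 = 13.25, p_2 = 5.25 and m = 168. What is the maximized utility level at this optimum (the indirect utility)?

V = 1.2753

Substituting into the budget: x_1* = 10 + 0.75·(m − 10·p_1 − 2·p_2)/p_1, and x_2* = 2 + 0.25·(…)/p_2.
Discretionary income = 168 − 10·13.25 − 2·5.25 = 25; x_1* = 10 + 0.75·25/13.25 = 11.4151; x_2* = 2 + 0.25·25/5.25 = 3.1905.
Utility at the optimum: U(11.4151, 3.1905) = 1.2753.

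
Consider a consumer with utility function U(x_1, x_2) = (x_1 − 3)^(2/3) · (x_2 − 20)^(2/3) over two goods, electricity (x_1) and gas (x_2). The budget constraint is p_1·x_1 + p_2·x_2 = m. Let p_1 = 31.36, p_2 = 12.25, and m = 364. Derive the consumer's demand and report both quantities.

x_1* = 3.3973, x_2* = 21.0171

After buying the subsistence bundle (3, 20), a share 0.5 of the remaining income goes to x_1: x_1* = 3 + 0.5·(m − 3p_1 − 20p_2)/p_1.
Discretionary income = 364 − 3·31.36 − 20·12.25 = 24.92; x_1* = 3 + 0.5·24.92/31.36 = 3.3973; x_2* = 20 + 0.5·24.92/12.25 = 21.0171.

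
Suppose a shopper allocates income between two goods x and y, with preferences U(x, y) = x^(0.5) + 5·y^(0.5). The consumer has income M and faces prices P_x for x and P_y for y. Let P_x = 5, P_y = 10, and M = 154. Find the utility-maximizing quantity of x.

x* = 2.2815

Substitute y = (y/x)·x into the budget: x* = M/(P_x + P_y·(y/x)).
Numerically y/x = 6.25, so x* = 154/(5 + 10·6.25) = 2.2815.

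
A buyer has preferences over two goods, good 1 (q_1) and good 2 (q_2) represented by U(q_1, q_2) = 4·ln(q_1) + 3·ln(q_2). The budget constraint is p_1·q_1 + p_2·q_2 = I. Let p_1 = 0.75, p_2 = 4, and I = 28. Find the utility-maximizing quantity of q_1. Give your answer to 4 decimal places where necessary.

q_1* = 21.3333

The MRS is (4/3)·q_2/q_1. Set MRS = p_1/p_2.
Rearranging, p_2·q_2 = (3/4)·p_1·q_1. Substituting into the budget gives p_1·q_1·(1 + (3/4)) = I.
Demand: q_1*(p_1,p_2,I) = 4/7·I/p_1 and q_2* = 3/7·I/p_2.
At p_1=0.75, p_2=4, I=28: q_1* = 4/7·28/0.75 = 21.3333.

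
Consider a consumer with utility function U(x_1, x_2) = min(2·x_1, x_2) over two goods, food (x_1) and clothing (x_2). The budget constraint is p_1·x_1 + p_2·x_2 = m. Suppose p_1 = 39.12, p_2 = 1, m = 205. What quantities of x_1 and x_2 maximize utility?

With perfect complements, no substitution: consume in ratio x_1:x_2 = 1:2.
Budget: p_1·x_1 + p_2·2·x_1 = m, so (p_1 + 2·p_2)·x_1 = m.
Demand: x_1*(p_1,p_2,m) = m/(p_1 + 2·p_2), x_2* = 2·m/(p_1 + 2·p_2).
Here 39.12 + 2·1 = 41.12, giving x_1* = 4.9854 and x_2* = 9.9708.

x_1* = 4.9854, x_2* = 9.9708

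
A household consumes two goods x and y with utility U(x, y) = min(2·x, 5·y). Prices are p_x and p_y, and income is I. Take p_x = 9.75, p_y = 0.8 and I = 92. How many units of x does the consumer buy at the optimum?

x* = 9.136

Leontief preferences: the optimum is at the kink where x/5 = y/2, i.e. y = (2/5)·x.
Budget: p_x·x + p_y·(2/5)·x = I, so (5·p_x + 2·p_y)·x = 5·I.
Demand: x*(p_x,p_y,I) = 5·I/(5·p_x + 2·p_y), y* = 2·I/(5·p_x + 2·p_y).
Here 5·9.75 + 2·0.8 = 50.35, giving x* = 9.136.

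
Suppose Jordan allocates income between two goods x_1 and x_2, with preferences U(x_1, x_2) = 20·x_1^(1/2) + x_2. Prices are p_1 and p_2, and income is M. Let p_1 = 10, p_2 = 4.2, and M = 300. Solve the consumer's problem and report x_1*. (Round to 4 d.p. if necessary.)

x_1* = 17.64

Plugging in: x_1* = (10·4.2/10)² = 17.64.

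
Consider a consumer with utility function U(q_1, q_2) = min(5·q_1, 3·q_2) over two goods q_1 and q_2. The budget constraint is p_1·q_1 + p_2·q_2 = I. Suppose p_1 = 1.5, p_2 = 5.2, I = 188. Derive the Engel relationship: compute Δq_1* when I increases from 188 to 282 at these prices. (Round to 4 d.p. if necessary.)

Δq_1* = 9.2459

Leontief preferences: the optimum is at the kink where q_1/3 = q_2/5, i.e. q_2 = (5/3)·q_1.
Budget: p_1·q_1 + p_2·(5/3)·q_1 = I, so (3·p_1 + 5·p_2)·q_1 = 3·I.
Demand: q_1*(p_1,p_2,I) = 3·I/(3·p_1 + 5·p_2), q_2* = 5·I/(3·p_1 + 5·p_2).
Here 3·1.5 + 5·5.2 = 30.5, giving q_1* = 18.4918.
At I' = 282: q_1* = 27.7377. Change: 27.7377 − 18.4918 = 9.2459.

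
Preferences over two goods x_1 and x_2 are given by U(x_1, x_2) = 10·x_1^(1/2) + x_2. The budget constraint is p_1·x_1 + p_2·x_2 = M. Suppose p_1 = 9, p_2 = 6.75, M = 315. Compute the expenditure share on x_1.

share on x_1 = 0.4018

Solve: √x_1 = 5·p_2/p_1, so x_1*(p_1,p_2) = (5·p_2/p_1)², and x_2* = (M − p_1·x_1*)/p_2.
Plugging in: x_1* = (5·6.75/9)² = 14.0625, x_2* = 27.9167.
Expenditure on x_1: 9·14.0625 = 126.5625; share = 0.4018.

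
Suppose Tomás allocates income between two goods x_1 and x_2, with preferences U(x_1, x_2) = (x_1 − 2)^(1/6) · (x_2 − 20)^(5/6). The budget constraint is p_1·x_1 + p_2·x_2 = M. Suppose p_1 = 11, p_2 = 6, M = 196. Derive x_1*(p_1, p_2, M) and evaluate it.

This is Cobb-Douglas in (x_1−2, x_2−20): tangency gives 1/6·p_2·(x_2−20) = 5/6·p_1·(x_1−2).
Substituting into the budget: x_1* = 2 + 1/6·(M − 2·p_1 − 20·p_2)/p_1, and x_2* = 20 + 5/6·(…)/p_2.
Discretionary income = 196 − 2·11 − 20·6 = 54; x_1* = 2 + 1/6·54/11 = 2.8182.

x_1* = 2.8182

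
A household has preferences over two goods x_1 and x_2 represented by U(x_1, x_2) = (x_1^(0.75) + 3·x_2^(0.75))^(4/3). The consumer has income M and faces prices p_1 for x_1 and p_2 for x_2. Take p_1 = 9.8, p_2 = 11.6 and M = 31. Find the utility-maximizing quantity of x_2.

x_2* = 2.6188

With the ratio pinned down, the budget gives x_1* = M/(p_1 + p_2·(x_2/x_1)) and x_2* = (x_2/x_1)·x_1*.
Numerically x_2/x_1 = 41.262674, so x_1* = 31/(9.8 + 11.6·41.262674) = 0.0635 and x_2* = 41.262674·0.0635 = 2.6188.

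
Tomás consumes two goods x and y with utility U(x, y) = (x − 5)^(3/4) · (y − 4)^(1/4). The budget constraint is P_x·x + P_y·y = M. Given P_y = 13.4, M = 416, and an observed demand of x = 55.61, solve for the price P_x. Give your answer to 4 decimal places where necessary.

Let x' = x−5, y' = y−4. MRS = 3·y'/x' = P_x/P_y.
Substituting into the budget: x* = 5 + 0.75·(M − 5·P_x − 4·P_y)/P_x, and y* = 4 + 0.25·(…)/P_y.
Set x* = 55.61 in the demand function and solve for P_x: P_x = 5.

P_x = 5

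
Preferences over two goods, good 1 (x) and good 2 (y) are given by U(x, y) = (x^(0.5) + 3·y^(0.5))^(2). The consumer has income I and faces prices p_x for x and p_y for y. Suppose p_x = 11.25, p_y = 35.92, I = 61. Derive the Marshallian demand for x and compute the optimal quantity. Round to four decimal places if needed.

From the CES first-order condition, (1/3)·(y/x)^(0.5) = p_x/p_y.
Solve for the ratio: y/x = [3·p_x/p_y]^(2).
With the ratio pinned down, the budget gives x* = I/(p_x + p_y·(y/x)) and y* = (y/x)·x*.
Numerically y/x = 0.882826, so x* = 61/(11.25 + 35.92·0.882826) = 1.4199.

x* = 1.4199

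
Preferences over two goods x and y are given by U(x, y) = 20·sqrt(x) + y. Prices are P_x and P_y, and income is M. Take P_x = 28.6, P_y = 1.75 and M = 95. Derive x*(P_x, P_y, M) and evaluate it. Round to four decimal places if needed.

Utility is quasi-linear in y; the FOC for x is 10/√x = P_x/P_y.
Solve: √x = 10·P_y/P_x, so x*(P_x,P_y) = (10·P_y/P_x)², and y* = (M − P_x·x*)/P_y.
Plugging in: x* = (10·1.75/28.6)² = 0.3744.

x* = 0.3744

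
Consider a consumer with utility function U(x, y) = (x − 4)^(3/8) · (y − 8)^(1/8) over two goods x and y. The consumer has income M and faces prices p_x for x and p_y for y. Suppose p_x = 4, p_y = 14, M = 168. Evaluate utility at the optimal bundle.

This is Cobb-Douglas in (x−4, y−8): tangency gives 0.375·p_y·(y−8) = 0.125·p_x·(x−4).
Substituting into the budget: x* = 4 + 0.75·(M − 4·p_x − 8·p_y)/p_x, and y* = 8 + 0.25·(…)/p_y.
Discretionary income = 168 − 4·4 − 8·14 = 40; x* = 4 + 0.75·40/4 = 11.5; y* = 8 + 0.25·40/14 = 8.7143.
Utility at the optimum: U(11.5, 8.7143) = 2.0412.

V = 2.0412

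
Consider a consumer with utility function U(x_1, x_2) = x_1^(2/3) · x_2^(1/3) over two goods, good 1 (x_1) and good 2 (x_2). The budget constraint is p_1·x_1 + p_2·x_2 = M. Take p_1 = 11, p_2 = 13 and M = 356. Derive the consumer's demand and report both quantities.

Tangency: MRS = 2·x_2/x_1 = p_1/p_2.
So 2/3·p_2·x_2 = 1/3·p_1·x_1; combined with the budget, a share 2/3 of income goes to x_1.
Demand: x_1*(p_1,p_2,M) = 2/3·M/p_1 and x_2* = 1/3·M/p_2.
At p_1=11, p_2=13, M=356: x_1* = 2/3·356/11 = 21.5758, x_2* = 9.1282.

x_1* = 21.5758, x_2* = 9.1282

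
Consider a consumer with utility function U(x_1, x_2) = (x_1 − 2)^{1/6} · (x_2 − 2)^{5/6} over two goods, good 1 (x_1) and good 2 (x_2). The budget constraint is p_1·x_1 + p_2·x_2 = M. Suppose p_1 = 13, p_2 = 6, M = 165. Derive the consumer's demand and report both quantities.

MRS = (1/5)·(x_2−2)/(x_1−2). Tangency with p_1/p_2 gives x_2−2 = 5·(p_1/p_2)·(x_1−2).
After buying the subsistence bundle (2, 2), a share 1/6 of the remaining income goes to x_1: x_1* = 2 + 1/6·(M − 2p_1 − 2p_2)/p_1.
Discretionary income = 165 − 2·13 − 2·6 = 127; x_1* = 2 + 1/6·127/13 = 3.6282; x_2* = 2 + 5/6·127/6 = 19.6389.

x_1* = 3.6282, x_2* = 19.6389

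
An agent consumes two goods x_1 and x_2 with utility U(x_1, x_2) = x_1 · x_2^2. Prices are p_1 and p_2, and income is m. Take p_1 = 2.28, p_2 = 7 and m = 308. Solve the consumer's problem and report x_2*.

x_2* = 29.3333

At p_1=2.28, p_2=7, m=308: x_2* = 2/3·308/7 = 29.3333.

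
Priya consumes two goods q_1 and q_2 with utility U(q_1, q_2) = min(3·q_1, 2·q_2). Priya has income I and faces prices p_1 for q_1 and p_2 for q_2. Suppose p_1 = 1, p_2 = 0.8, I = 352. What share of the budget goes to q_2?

share on q_2 = 0.5455

With perfect complements, no substitution: consume in ratio q_1:q_2 = 2:3.
Budget: p_1·q_1 + p_2·(3/2)·q_1 = I, so (2·p_1 + 3·p_2)·q_1 = 2·I.
Demand: q_1*(p_1,p_2,I) = 2·I/(2·p_1 + 3·p_2), q_2* = 3·I/(2·p_1 + 3·p_2).
Here 2·1 + 3·0.8 = 4.4, giving q_1* = 160 and q_2* = 240.
Expenditure on q_2: 0.8·240 = 192; share = 0.5455.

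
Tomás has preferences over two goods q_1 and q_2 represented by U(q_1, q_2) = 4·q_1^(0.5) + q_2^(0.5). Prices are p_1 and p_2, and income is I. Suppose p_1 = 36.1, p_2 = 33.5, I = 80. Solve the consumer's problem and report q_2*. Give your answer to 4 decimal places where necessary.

q_2* = 0.1507

MU_q_1 ∝ 4·q_1^(-0.5), MU_q_2 ∝ q_2^(-0.5), so MRS = 4·(q_2/q_1)^(0.5) = p_1/p_2.
Hence q_2/q_1 = ((1/4)·p_1/p_2)^(1/(0.5)), i.e. raised to the 2 power.
Substitute q_2 = (q_2/q_1)·q_1 into the budget: q_1* = I/(p_1 + p_2·(q_2/q_1)).
Numerically q_2/q_1 = 0.072578, so q_1* = 80/(36.1 + 33.5·0.072578) = 2.0762 and q_2* = 0.072578·2.0762 = 0.1507.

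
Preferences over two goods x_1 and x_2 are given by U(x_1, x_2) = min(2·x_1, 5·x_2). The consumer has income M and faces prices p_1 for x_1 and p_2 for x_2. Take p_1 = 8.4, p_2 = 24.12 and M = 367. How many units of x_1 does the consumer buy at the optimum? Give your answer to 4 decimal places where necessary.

With perfect complements, no substitution: consume in ratio x_1:x_2 = 5:2.
Budget: p_1·x_1 + p_2·(2/5)·x_1 = M, so (5·p_1 + 2·p_2)·x_1 = 5·M.
Demand: x_1*(p_1,p_2,M) = 5·M/(5·p_1 + 2·p_2), x_2* = 2·M/(5·p_1 + 2·p_2).
Here 5·8.4 + 2·24.12 = 90.24, giving x_1* = 20.3347.

x_1* = 20.3347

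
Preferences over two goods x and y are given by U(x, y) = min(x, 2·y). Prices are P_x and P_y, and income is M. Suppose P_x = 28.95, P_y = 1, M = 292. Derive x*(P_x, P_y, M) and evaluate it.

x* = 9.9151

Demand: x*(P_x,P_y,M) = 2·M/(2·P_x + P_y), y* = M/(2·P_x + P_y).
Here 2·28.95 + 1 = 58.9, giving x* = 9.9151.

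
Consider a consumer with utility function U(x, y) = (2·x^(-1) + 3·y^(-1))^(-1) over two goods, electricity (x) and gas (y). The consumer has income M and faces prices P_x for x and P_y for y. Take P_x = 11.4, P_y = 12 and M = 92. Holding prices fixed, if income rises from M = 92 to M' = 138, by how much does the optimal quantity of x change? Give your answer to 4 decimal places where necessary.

MU_x ∝ 2·x^(-2), MU_y ∝ 3·y^(-2), so MRS = (2/3)·(y/x)^(2) = P_x/P_y.
Hence y/x = ((3/2)·P_x/P_y)^(1/(2)), i.e. raised to the 0.5 power.
Substitute y = (y/x)·x into the budget: x* = M/(P_x + P_y·(y/x)).
Numerically y/x = 1.193734, so x* = 92/(11.4 + 12·1.193734) = 3.5763.
At M' = 138: x* = 5.3645. Change: 5.3645 − 3.5763 = 1.7882.

Δx* = 1.7882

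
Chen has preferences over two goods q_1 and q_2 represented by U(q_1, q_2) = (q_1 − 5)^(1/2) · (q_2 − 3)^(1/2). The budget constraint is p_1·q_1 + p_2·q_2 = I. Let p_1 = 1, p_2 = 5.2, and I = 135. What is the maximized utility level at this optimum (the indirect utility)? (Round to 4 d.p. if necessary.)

V = 25.0839

Discretionary income = 135 − 5·1 − 3·5.2 = 114.4; q_1* = 5 + 0.5·114.4/1 = 62.2; q_2* = 3 + 0.5·114.4/5.2 = 14.
Utility at the optimum: U(62.2, 14) = 25.0839.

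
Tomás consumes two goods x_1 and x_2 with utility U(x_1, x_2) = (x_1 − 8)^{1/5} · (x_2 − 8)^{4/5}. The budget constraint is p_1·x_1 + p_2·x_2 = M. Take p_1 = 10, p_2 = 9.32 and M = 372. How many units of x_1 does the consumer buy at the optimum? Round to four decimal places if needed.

x_1* = 12.3488

MRS = (1/4)·(x_2−8)/(x_1−8). Tangency with p_1/p_2 gives x_2−8 = 4·(p_1/p_2)·(x_1−8).
Substituting into the budget: x_1* = 8 + 0.2·(M − 8·p_1 − 8·p_2)/p_1, and x_2* = 8 + 0.8·(…)/p_2.
Discretionary income = 372 − 8·10 − 8·9.32 = 217.44; x_1* = 8 + 0.2·217.44/10 = 12.3488.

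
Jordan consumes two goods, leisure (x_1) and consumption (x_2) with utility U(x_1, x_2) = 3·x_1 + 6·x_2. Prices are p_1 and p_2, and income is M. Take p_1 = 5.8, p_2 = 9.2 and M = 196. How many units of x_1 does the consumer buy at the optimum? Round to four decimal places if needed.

Linear utility — the consumer picks whichever good has higher MU/price: 3/5.8 = 0.5172 vs 6/9.2 = 0.6522.
x_2 gives more utility per dollar, so spend all income on x_2: x_2* = M/p_2, x_1* = 0.
Numerically: x_1* = 0, x_2* = 21.3043.

x_1* = 0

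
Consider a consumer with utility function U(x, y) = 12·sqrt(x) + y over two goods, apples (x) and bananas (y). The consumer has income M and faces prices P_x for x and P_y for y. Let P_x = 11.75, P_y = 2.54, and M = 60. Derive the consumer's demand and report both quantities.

MU_x = 6/√x, MU_y = 1. Tangency: 6/√x = P_x/P_y.
Solve: √x = 6·P_y/P_x, so x*(P_x,P_y) = (6·P_y/P_x)², and y* = (M − P_x·x*)/P_y.
Plugging in: x* = (6·2.54/11.75)² = 1.6823, y* = 15.8399.

x* = 1.6823, y* = 15.8399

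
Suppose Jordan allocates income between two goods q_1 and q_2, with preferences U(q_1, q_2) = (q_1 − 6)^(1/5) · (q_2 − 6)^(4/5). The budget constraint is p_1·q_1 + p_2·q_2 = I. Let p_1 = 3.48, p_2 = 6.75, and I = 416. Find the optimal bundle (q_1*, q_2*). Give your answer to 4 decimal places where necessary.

MRS = (1/4)·(q_2−6)/(q_1−6). Tangency with p_1/p_2 gives q_2−6 = 4·(p_1/p_2)·(q_1−6).
Substituting into the budget: q_1* = 6 + 0.2·(I − 6·p_1 − 6·p_2)/p_1, and q_2* = 6 + 0.8·(…)/p_2.
Discretionary income = 416 − 6·3.48 − 6·6.75 = 354.62; q_1* = 6 + 0.2·354.62/3.48 = 26.3805; q_2* = 6 + 0.8·354.62/6.75 = 48.029.

q_1* = 26.3805, q_2* = 48.029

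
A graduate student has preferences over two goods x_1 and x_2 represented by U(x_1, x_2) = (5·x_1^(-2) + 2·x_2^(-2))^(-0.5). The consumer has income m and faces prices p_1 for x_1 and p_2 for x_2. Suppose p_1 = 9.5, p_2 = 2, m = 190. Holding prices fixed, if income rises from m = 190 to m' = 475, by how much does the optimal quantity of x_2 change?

From the CES first-order condition, (5/2)·(x_2/x_1)^(3) = p_1/p_2.
Hence x_2/x_1 = ((2/5)·p_1/p_2)^(1/(3)), i.e. raised to the 1/3 power.
With the ratio pinned down, the budget gives x_1* = m/(p_1 + p_2·(x_2/x_1)) and x_2* = (x_2/x_1)·x_1*.
Numerically x_2/x_1 = 1.238562, so x_1* = 190/(9.5 + 2·1.238562) = 15.8636 and x_2* = 1.238562·15.8636 = 19.648.
At m' = 475: x_2* = 49.1201. Change: 49.1201 − 19.648 = 29.472.

Δx_2* = 29.472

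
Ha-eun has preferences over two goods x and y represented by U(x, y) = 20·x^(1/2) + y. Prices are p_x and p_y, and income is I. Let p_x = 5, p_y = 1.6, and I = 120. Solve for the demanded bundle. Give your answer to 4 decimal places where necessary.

x* = 10.24, y* = 43

Plugging in: x* = (10·1.6/5)² = 10.24, y* = 43.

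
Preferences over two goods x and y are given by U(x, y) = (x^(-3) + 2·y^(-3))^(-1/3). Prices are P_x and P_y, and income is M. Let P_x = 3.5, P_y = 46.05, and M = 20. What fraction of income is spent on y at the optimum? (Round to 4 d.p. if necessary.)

MU_x ∝ x^(-4), MU_y ∝ 2·y^(-4), so MRS = (1/2)·(y/x)^(4) = P_x/P_y.
Hence y/x = (2·P_x/P_y)^(1/(4)), i.e. raised to the 0.25 power.
Substitute y = (y/x)·x into the budget: x* = M/(P_x + P_y·(y/x)).
Numerically y/x = 0.624406, so x* = 20/(3.5 + 46.05·0.624406) = 0.6201 and y* = 0.624406·0.6201 = 0.3872.
Expenditure on y: 46.05·0.3872 = 17.8297; share = 0.8915.

share on y = 0.8915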